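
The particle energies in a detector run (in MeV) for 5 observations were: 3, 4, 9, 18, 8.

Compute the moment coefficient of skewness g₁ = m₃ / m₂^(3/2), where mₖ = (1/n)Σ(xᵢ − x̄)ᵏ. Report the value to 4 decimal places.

x̄ = (3 + 4 + 9 + 18 + 8) / 5 = 8.4000
deviations (xᵢ − x̄): -5.4000, -4.4000, 0.6000, 9.6000, -0.4000
Σ(xᵢ − x̄)² = 141.2000 ⇒ m₂ = 141.2000/5 = 28.24000
Σ(xᵢ − x̄)³ = 642.2400 ⇒ m₃ = 642.2400/5 = 128.44800
m₂^(3/2) = 28.24000^(1.5) = 150.07109
g₁ = m₃ / m₂^(3/2) = 128.44800 / 150.07109 ≈ 0.8559

0.8559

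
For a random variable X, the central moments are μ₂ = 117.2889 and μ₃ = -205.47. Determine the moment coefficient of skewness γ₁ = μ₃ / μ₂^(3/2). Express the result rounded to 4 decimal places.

σ = √μ₂ = √117.2889 = 10.83000
σ³ = μ₂^(3/2) = 1270.23879
γ₁ = μ₃/σ³ = -205.47 / 1270.23879 ≈ -0.1618

-0.1618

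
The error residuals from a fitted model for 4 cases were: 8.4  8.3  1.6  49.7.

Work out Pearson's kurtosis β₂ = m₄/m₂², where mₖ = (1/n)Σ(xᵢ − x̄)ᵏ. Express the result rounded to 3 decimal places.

2.284

x̄ = 17.0000
Σ(xᵢ − x̄)² = 1456.1000 ⇒ m₂ = 364.02500
Σ(xᵢ − x̄)⁴ = 1210825.0274 ⇒ m₄ = 302706.25685
m₂² = 132514.20063
β₂ = m₄/m₂² = 302706.25685 / 132514.20063 ≈ 2.284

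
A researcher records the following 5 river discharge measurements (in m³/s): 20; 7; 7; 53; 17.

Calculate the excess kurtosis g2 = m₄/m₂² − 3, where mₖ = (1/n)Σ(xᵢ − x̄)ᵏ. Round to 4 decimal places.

x̄ = 20.8000
Σ(xᵢ − x̄)² = 1432.8000 ⇒ m₂ = 286.56000
Σ(xᵢ − x̄)⁴ = 1147780.8960 ⇒ m₄ = 229556.17920
m₂² = 82116.63360
g2 = m₄/m₂² − 3 = 2.79549 − 3 ≈ -0.2045

-0.2045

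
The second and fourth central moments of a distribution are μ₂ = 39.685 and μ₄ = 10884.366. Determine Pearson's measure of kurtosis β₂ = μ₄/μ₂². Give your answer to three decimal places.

μ₂² = 39.685² = 1574.89923
μ₄/μ₂² = 10884.366 / 1574.89923 = 6.91115
β₂ ≈ 6.911

6.911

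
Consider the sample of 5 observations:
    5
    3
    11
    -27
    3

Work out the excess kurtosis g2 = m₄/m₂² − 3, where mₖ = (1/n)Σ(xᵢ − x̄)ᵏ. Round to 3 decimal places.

x̄ = -1.0000
Σ(xᵢ − x̄)² = 888.0000 ⇒ m₂ = 177.60000
Σ(xᵢ − x̄)⁴ = 479520.0000 ⇒ m₄ = 95904.00000
m₂² = 31541.76000
g2 = m₄/m₂² − 3 = 3.04054 − 3 ≈ 0.041

0.041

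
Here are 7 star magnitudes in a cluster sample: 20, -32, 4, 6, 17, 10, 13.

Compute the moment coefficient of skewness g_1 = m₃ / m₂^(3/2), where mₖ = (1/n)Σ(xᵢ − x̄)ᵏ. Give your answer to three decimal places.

x̄ = (20 - 32 + 4 + 6 + 17 + 10 + 13) / 7 = 5.4286
deviations (xᵢ − x̄): 14.5714, -37.4286, -1.4286, 0.5714, 11.5714, 4.5714, 7.5714
Σ(xᵢ − x̄)² = 1827.7143 ⇒ m₂ = 1827.7143/7 = 261.10204
Σ(xᵢ − x̄)³ = -47263.4694 ⇒ m₃ = -47263.4694/7 = -6751.92420
m₂^(3/2) = 261.10204^(1.5) = 4219.05707
g_1 = m₃ / m₂^(3/2) = -6751.92420 / 4219.05707 ≈ -1.600

-1.600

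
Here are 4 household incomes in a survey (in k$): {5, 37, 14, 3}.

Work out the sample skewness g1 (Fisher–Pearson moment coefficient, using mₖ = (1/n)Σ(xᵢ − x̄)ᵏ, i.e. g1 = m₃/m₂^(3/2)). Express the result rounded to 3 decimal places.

0.861

x̄ = (5 + 37 + 14 + 3) / 4 = 14.7500
deviations (xᵢ − x̄): -9.7500, 22.2500, -0.7500, -11.7500
Σ(xᵢ − x̄)² = 728.7500 ⇒ m₂ = 728.7500/4 = 182.18750
Σ(xᵢ − x̄)³ = 8465.6250 ⇒ m₃ = 8465.6250/4 = 2116.40625
m₂^(3/2) = 182.18750^(1.5) = 2459.10948
g1 = m₃ / m₂^(3/2) = 2116.40625 / 2459.10948 ≈ 0.861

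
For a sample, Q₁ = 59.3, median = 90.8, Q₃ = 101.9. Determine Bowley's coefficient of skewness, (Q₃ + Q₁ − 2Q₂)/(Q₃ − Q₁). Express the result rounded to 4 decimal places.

numerator: Q₃ + Q₁ − 2Q₂ = 101.9 + 59.3 − 2×90.8 = -20.4000
denominator: Q₃ − Q₁ = 101.9 − 59.3 = 42.6000
Bowley skewness = -20.4000 / 42.6000 ≈ -0.4789

-0.4789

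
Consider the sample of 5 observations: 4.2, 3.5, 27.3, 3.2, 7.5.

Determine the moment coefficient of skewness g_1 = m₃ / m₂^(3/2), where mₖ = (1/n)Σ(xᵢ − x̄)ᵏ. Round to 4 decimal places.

1.4024

x̄ = (4.2 + 3.5 + 27.3 + 3.2 + 7.5) / 5 = 9.1400
deviations (xᵢ − x̄): -4.9400, -5.6400, 18.1600, -5.9400, -1.6400
Σ(xᵢ − x̄)² = 423.9720 ⇒ m₂ = 423.9720/5 = 84.79440
Σ(xᵢ − x̄)³ = 5474.9510 ⇒ m₃ = 5474.9510/5 = 1094.99021
m₂^(3/2) = 84.79440^(1.5) = 780.81969
g_1 = m₃ / m₂^(3/2) = 1094.99021 / 780.81969 ≈ 1.4024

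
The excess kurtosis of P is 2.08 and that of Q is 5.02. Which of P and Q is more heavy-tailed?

Higher excess kurtosis ⇒ heavier tails relative to the normal distribution.
2.08 vs 5.02: the larger is 5.02, so Q has heavier tails.

Q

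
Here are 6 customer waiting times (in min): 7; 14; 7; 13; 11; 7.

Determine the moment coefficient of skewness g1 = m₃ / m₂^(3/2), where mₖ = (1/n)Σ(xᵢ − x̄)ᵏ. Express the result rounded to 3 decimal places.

0.239

x̄ = (7 + 14 + 7 + 13 + 11 + 7) / 6 = 9.8333
deviations (xᵢ − x̄): -2.8333, 4.1667, -2.8333, 3.1667, 1.1667, -2.8333
Σ(xᵢ − x̄)² = 52.8333 ⇒ m₂ = 52.8333/6 = 8.80556
Σ(xᵢ − x̄)³ = 37.4444 ⇒ m₃ = 37.4444/6 = 6.24074
m₂^(3/2) = 8.80556^(1.5) = 26.12974
g1 = m₃ / m₂^(3/2) = 6.24074 / 26.12974 ≈ 0.239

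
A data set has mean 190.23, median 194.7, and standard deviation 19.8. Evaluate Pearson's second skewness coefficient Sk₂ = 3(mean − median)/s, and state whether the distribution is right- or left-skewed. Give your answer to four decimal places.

Sk₂ = 3(190.23 − 194.7) / 19.8 = 3 × -4.4700 / 19.8
    = -13.4100 / 19.8 ≈ -0.6773
Sk₂ < 0 ⇒ mean < median ⇒ left-skewed (negative skew).

-0.6773, left-skewed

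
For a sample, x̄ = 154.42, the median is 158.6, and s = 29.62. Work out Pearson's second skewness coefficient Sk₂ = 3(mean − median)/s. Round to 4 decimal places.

Sk₂ = 3(154.42 − 158.6) / 29.62 = 3 × -4.1800 / 29.62
    = -12.5400 / 29.62 ≈ -0.4234

-0.4234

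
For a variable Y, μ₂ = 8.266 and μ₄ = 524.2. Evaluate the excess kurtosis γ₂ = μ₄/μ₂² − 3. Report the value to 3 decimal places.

4.672

μ₂² = 8.266² = 68.32676
μ₄/μ₂² = 524.2 / 68.32676 = 7.67196
γ₂ = 7.67196 − 3 ≈ 4.672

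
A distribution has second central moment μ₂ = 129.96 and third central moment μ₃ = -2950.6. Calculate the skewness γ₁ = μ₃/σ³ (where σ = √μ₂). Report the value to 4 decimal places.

σ = √μ₂ = √129.96 = 11.40000
σ³ = μ₂^(3/2) = 1481.54400
γ₁ = μ₃/σ³ = -2950.6 / 1481.54400 ≈ -1.9916

-1.9916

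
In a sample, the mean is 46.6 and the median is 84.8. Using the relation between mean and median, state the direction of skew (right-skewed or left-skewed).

mean − median = 46.6 − 84.8 = -38.2
mean < median ⇒ the longer tail is on the left ⇒ left-skewed (negatively skewed).

left-skewed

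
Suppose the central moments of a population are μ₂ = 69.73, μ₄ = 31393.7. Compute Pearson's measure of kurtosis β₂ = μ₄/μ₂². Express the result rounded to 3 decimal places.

6.457

μ₂² = 69.73² = 4862.27290
μ₄/μ₂² = 31393.7 / 4862.27290 = 6.45659
β₂ ≈ 6.457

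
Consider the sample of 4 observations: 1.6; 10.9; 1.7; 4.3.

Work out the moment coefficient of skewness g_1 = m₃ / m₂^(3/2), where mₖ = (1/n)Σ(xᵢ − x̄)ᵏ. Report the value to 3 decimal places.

x̄ = (1.6 + 10.9 + 1.7 + 4.3) / 4 = 4.6250
deviations (xᵢ − x̄): -3.0250, 6.2750, -2.9250, -0.3250
Σ(xᵢ − x̄)² = 57.1875 ⇒ m₂ = 57.1875/4 = 14.29688
Σ(xᵢ − x̄)³ = 194.3419 ⇒ m₃ = 194.3419/4 = 48.58547
m₂^(3/2) = 14.29688^(1.5) = 54.05821
g_1 = m₃ / m₂^(3/2) = 48.58547 / 54.05821 ≈ 0.899

0.899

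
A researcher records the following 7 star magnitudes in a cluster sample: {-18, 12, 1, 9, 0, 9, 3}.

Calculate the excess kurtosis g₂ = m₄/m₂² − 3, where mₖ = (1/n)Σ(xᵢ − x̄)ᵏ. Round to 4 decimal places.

x̄ = 2.2857
Σ(xᵢ − x̄)² = 603.4286 ⇒ m₂ = 86.20408
Σ(xᵢ − x̄)⁴ = 182340.8397 ⇒ m₄ = 26048.69138
m₂² = 7431.14369
g₂ = m₄/m₂² − 3 = 3.50534 − 3 ≈ 0.5053

0.5053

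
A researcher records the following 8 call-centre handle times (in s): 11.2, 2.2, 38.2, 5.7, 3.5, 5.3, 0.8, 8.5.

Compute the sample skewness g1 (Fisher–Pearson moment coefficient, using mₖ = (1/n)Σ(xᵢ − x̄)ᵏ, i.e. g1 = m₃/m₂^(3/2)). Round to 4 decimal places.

1.9389

x̄ = (11.2 + 2.2 + 38.2 + 5.7 + 3.5 + 5.3 + 0.8 + 8.5) / 8 = 9.4250
deviations (xᵢ − x̄): 1.7750, -7.2250, 28.7750, -3.7250, -5.9250, -4.1250, -8.6250, -0.9250
Σ(xᵢ − x̄)² = 1024.5950 ⇒ m₂ = 1024.5950/8 = 128.07438
Σ(xᵢ − x̄)³ = 22481.8733 ⇒ m₃ = 22481.8733/8 = 2810.23416
m₂^(3/2) = 128.07438^(1.5) = 1449.41706
g1 = m₃ / m₂^(3/2) = 2810.23416 / 1449.41706 ≈ 1.9389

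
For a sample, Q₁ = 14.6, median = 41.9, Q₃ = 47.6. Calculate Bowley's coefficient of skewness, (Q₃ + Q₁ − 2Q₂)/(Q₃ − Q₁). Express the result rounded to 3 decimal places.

numerator: Q₃ + Q₁ − 2Q₂ = 47.6 + 14.6 − 2×41.9 = -21.6000
denominator: Q₃ − Q₁ = 47.6 − 14.6 = 33.0000
Bowley skewness = -21.6000 / 33.0000 ≈ -0.655

-0.655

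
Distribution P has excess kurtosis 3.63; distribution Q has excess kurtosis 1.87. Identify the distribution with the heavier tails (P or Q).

Higher excess kurtosis ⇒ heavier tails relative to the normal distribution.
3.63 vs 1.87: the larger is 3.63, so P has heavier tails.

P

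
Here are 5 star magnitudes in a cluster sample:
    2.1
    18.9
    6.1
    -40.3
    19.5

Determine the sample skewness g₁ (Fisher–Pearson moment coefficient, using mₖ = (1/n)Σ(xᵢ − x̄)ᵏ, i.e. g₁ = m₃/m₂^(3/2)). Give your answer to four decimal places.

-1.1466

x̄ = (2.1 + 18.9 + 6.1 - 40.3 + 19.5) / 5 = 1.2600
deviations (xᵢ − x̄): 0.8400, 17.6400, 4.8400, -41.5600, 18.2400
Σ(xᵢ − x̄)² = 2395.2320 ⇒ m₂ = 2395.2320/5 = 479.04640
Σ(xᵢ − x̄)³ = -60112.4198 ⇒ m₃ = -60112.4198/5 = -12022.48397
m₂^(3/2) = 479.04640^(1.5) = 10484.95018
g₁ = m₃ / m₂^(3/2) = -12022.48397 / 10484.95018 ≈ -1.1466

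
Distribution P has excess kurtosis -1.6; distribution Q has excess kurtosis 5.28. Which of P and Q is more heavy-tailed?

Q

Higher excess kurtosis ⇒ heavier tails relative to the normal distribution.
-1.6 vs 5.28: the larger is 5.28, so Q has heavier tails. (Q is leptokurtic — heavier-than-normal tails; the other is platykurtic.)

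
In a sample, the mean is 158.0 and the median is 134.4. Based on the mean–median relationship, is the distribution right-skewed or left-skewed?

mean − median = 158.0 − 134.4 = 23.6
mean > median ⇒ the longer tail is on the right ⇒ right-skewed (positively skewed).

right-skewed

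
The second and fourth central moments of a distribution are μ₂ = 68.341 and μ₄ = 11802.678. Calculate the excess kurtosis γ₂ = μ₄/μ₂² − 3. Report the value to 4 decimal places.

-0.4729

μ₂² = 68.341² = 4670.49228
μ₄/μ₂² = 11802.678 / 4670.49228 = 2.52707
γ₂ = 2.52707 − 3 ≈ -0.4729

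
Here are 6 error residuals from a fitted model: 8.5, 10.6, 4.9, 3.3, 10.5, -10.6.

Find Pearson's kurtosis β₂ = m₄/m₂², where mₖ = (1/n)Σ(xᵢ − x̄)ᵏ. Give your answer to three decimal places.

3.266

x̄ = 4.5333
Σ(xᵢ − x̄)² = 318.8133 ⇒ m₂ = 53.13556
Σ(xᵢ − x̄)⁴ = 55321.0534 ⇒ m₄ = 9220.17556
m₂² = 2823.38726
β₂ = m₄/m₂² = 9220.17556 / 2823.38726 ≈ 3.266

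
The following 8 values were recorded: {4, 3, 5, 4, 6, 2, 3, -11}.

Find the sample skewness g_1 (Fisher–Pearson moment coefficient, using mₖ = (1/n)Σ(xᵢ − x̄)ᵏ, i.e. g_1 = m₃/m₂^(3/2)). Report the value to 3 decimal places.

x̄ = (4 + 3 + 5 + 4 + 6 + 2 + 3 - 11) / 8 = 2.0000
deviations (xᵢ − x̄): 2.0000, 1.0000, 3.0000, 2.0000, 4.0000, 0.0000, 1.0000, -13.0000
Σ(xᵢ − x̄)² = 204.0000 ⇒ m₂ = 204.0000/8 = 25.50000
Σ(xᵢ − x̄)³ = -2088.0000 ⇒ m₃ = -2088.0000/8 = -261.00000
m₂^(3/2) = 25.50000^(1.5) = 128.76869
g_1 = m₃ / m₂^(3/2) = -261.00000 / 128.76869 ≈ -2.027

-2.027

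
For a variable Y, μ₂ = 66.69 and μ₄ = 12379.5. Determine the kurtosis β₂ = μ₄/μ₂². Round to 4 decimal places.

2.7834

μ₂² = 66.69² = 4447.55610
μ₄/μ₂² = 12379.5 / 4447.55610 = 2.78344
β₂ ≈ 2.7834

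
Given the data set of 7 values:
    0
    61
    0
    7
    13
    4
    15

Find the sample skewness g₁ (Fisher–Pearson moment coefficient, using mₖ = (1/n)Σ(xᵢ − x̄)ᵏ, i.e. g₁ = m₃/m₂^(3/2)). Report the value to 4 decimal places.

1.7348

x̄ = (0 + 61 + 0 + 7 + 13 + 4 + 15) / 7 = 14.2857
deviations (xᵢ − x̄): -14.2857, 46.7143, -14.2857, -7.2857, -1.2857, -10.2857, 0.7143
Σ(xᵢ − x̄)² = 2751.4286 ⇒ m₂ = 2751.4286/7 = 393.06122
Σ(xᵢ − x̄)³ = 94633.4694 ⇒ m₃ = 94633.4694/7 = 13519.06706
m₂^(3/2) = 393.06122^(1.5) = 7792.74211
g₁ = m₃ / m₂^(3/2) = 13519.06706 / 7792.74211 ≈ 1.7348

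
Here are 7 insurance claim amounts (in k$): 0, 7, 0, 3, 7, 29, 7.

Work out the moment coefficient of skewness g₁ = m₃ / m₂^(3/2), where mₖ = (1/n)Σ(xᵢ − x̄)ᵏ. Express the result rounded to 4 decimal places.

x̄ = (0 + 7 + 0 + 3 + 7 + 29 + 7) / 7 = 7.5714
deviations (xᵢ − x̄): -7.5714, -0.5714, -7.5714, -4.5714, -0.5714, 21.4286, -0.5714
Σ(xᵢ − x̄)² = 595.7143 ⇒ m₂ = 595.7143/7 = 85.10204
Σ(xᵢ − x̄)³ = 8875.4694 ⇒ m₃ = 8875.4694/7 = 1267.92420
m₂^(3/2) = 85.10204^(1.5) = 785.07286
g₁ = m₃ / m₂^(3/2) = 1267.92420 / 785.07286 ≈ 1.6150

1.6150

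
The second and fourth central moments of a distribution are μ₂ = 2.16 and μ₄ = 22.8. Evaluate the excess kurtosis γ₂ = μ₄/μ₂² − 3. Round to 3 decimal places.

μ₂² = 2.16² = 4.66560
μ₄/μ₂² = 22.8 / 4.66560 = 4.88683
γ₂ = 4.88683 − 3 ≈ 1.887

1.887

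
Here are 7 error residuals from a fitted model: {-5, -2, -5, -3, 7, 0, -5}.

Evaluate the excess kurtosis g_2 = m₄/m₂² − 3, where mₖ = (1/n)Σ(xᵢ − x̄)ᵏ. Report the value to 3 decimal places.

0.551

x̄ = -1.8571
Σ(xᵢ − x̄)² = 112.8571 ⇒ m₂ = 16.12245
Σ(xᵢ − x̄)⁴ = 6460.5423 ⇒ m₄ = 922.93461
m₂² = 259.93336
g_2 = m₄/m₂² − 3 = 3.55066 − 3 ≈ 0.551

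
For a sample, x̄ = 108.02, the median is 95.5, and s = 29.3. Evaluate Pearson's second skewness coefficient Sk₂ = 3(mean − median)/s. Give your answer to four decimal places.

Sk₂ = 3(108.02 − 95.5) / 29.3 = 3 × 12.5200 / 29.3
    = 37.5600 / 29.3 ≈ 1.2819

1.2819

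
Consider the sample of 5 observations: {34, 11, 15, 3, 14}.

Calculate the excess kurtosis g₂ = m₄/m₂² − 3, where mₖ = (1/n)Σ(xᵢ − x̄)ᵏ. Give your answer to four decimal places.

x̄ = 15.4000
Σ(xᵢ − x̄)² = 521.2000 ⇒ m₂ = 104.24000
Σ(xᵢ − x̄)⁴ = 143709.1360 ⇒ m₄ = 28741.82720
m₂² = 10865.97760
g₂ = m₄/m₂² − 3 = 2.64512 − 3 ≈ -0.3549

-0.3549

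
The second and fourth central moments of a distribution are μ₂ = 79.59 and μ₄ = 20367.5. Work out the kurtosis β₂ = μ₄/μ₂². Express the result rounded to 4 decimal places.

μ₂² = 79.59² = 6334.56810
μ₄/μ₂² = 20367.5 / 6334.56810 = 3.21529
β₂ ≈ 3.2153

3.2153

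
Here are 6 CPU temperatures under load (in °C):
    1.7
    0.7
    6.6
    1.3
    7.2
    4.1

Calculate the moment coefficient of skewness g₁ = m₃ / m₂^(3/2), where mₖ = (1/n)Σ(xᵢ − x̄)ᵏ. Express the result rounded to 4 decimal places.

x̄ = (1.7 + 0.7 + 6.6 + 1.3 + 7.2 + 4.1) / 6 = 3.6000
deviations (xᵢ − x̄): -1.9000, -2.9000, 3.0000, -2.3000, 3.6000, 0.5000
Σ(xᵢ − x̄)² = 39.5200 ⇒ m₂ = 39.5200/6 = 6.58667
Σ(xᵢ − x̄)³ = 30.3660 ⇒ m₃ = 30.3660/6 = 5.06100
m₂^(3/2) = 6.58667^(1.5) = 16.90435
g₁ = m₃ / m₂^(3/2) = 5.06100 / 16.90435 ≈ 0.2994

0.2994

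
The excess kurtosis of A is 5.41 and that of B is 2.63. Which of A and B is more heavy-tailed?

Higher excess kurtosis ⇒ heavier tails relative to the normal distribution.
5.41 vs 2.63: the larger is 5.41, so A has heavier tails.

A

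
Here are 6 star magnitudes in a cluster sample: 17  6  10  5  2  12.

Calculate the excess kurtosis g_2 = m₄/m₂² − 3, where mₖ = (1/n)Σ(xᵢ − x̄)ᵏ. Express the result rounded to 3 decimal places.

-1.022

x̄ = 8.6667
Σ(xᵢ − x̄)² = 147.3333 ⇒ m₂ = 24.55556
Σ(xᵢ − x̄)⁴ = 7155.7778 ⇒ m₄ = 1192.62963
m₂² = 602.97531
g_2 = m₄/m₂² − 3 = 1.97791 − 3 ≈ -1.022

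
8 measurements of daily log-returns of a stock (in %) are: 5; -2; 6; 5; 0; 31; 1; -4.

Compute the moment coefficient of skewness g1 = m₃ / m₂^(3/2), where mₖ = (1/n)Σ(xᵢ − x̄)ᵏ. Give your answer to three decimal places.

x̄ = (5 - 2 + 6 + 5 + 0 + 31 + 1 - 4) / 8 = 5.2500
deviations (xᵢ − x̄): -0.2500, -7.2500, 0.7500, -0.2500, -5.2500, 25.7500, -4.2500, -9.2500
Σ(xᵢ − x̄)² = 847.5000 ⇒ m₂ = 847.5000/8 = 105.93750
Σ(xᵢ − x̄)³ = 15680.2500 ⇒ m₃ = 15680.2500/8 = 1960.03125
m₂^(3/2) = 105.93750^(1.5) = 1090.37172
g1 = m₃ / m₂^(3/2) = 1960.03125 / 1090.37172 ≈ 1.798

1.798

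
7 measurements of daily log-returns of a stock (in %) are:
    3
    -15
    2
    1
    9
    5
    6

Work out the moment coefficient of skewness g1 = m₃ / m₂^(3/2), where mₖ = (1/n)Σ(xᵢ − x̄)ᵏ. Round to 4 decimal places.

-1.5298

x̄ = (3 - 15 + 2 + 1 + 9 + 5 + 6) / 7 = 1.5714
deviations (xᵢ − x̄): 1.4286, -16.5714, 0.4286, -0.5714, 7.4286, 3.4286, 4.4286
Σ(xᵢ − x̄)² = 363.7143 ⇒ m₂ = 363.7143/7 = 51.95918
Σ(xᵢ − x̄)³ = -4010.8163 ⇒ m₃ = -4010.8163/7 = -572.97376
m₂^(3/2) = 51.95918^(1.5) = 374.53592
g1 = m₃ / m₂^(3/2) = -572.97376 / 374.53592 ≈ -1.5298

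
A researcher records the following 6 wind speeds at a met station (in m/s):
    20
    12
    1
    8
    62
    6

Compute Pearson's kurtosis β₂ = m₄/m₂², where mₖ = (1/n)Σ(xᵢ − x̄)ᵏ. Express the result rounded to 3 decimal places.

x̄ = 18.1667
Σ(xᵢ − x̄)² = 2508.8333 ⇒ m₂ = 418.13889
Σ(xᵢ − x̄)⁴ = 3812526.4861 ⇒ m₄ = 635421.08102
m₂² = 174840.13040
β₂ = m₄/m₂² = 635421.08102 / 174840.13040 ≈ 3.634

3.634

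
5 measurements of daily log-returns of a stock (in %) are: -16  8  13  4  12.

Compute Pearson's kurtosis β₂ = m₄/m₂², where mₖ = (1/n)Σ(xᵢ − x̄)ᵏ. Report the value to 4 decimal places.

x̄ = 4.2000
Σ(xᵢ − x̄)² = 560.8000 ⇒ m₂ = 112.16000
Σ(xᵢ − x̄)⁴ = 176403.6160 ⇒ m₄ = 35280.72320
m₂² = 12579.86560
β₂ = m₄/m₂² = 35280.72320 / 12579.86560 ≈ 2.8045

2.8045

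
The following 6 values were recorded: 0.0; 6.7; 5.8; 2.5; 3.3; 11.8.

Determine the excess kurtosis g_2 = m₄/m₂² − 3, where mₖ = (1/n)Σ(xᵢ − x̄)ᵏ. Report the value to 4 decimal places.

-0.6072

x̄ = 5.0167
Σ(xᵢ − x̄)² = 83.9083 ⇒ m₂ = 13.98472
Σ(xᵢ − x̄)⁴ = 2807.8325 ⇒ m₄ = 467.97208
m₂² = 195.57246
g_2 = m₄/m₂² − 3 = 2.39283 − 3 ≈ -0.6072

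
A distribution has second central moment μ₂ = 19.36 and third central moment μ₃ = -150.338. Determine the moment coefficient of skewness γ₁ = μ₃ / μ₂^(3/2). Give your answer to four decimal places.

σ = √μ₂ = √19.36 = 4.40000
σ³ = μ₂^(3/2) = 85.18400
γ₁ = μ₃/σ³ = -150.338 / 85.18400 ≈ -1.7649

-1.7649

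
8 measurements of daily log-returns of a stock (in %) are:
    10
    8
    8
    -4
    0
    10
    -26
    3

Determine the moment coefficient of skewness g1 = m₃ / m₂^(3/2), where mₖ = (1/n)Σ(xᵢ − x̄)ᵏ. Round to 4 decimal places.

-1.5688

x̄ = (10 + 8 + 8 - 4 + 0 + 10 - 26 + 3) / 8 = 1.1250
deviations (xᵢ − x̄): 8.8750, 6.8750, 6.8750, -5.1250, -1.1250, 8.8750, -27.1250, 1.8750
Σ(xᵢ − x̄)² = 1018.8750 ⇒ m₂ = 1018.8750/8 = 127.35938
Σ(xᵢ − x̄)³ = -18039.0938 ⇒ m₃ = -18039.0938/8 = -2254.88672
m₂^(3/2) = 127.35938^(1.5) = 1437.29654
g1 = m₃ / m₂^(3/2) = -2254.88672 / 1437.29654 ≈ -1.5688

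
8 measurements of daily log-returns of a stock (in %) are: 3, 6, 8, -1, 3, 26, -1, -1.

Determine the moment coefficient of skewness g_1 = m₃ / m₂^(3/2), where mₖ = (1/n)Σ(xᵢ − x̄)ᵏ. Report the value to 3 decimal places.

1.678

x̄ = (3 + 6 + 8 - 1 + 3 + 26 - 1 - 1) / 8 = 5.3750
deviations (xᵢ − x̄): -2.3750, 0.6250, 2.6250, -6.3750, -2.3750, 20.6250, -6.3750, -6.3750
Σ(xᵢ − x̄)² = 565.8750 ⇒ m₂ = 565.8750/8 = 70.73438
Σ(xᵢ − x̄)³ = 7987.9688 ⇒ m₃ = 7987.9688/8 = 998.49609
m₂^(3/2) = 70.73438^(1.5) = 594.90248
g_1 = m₃ / m₂^(3/2) = 998.49609 / 594.90248 ≈ 1.678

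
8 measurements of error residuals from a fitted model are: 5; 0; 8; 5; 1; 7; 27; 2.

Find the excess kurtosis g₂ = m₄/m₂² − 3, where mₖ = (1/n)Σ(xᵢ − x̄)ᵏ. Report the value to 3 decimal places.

x̄ = 6.8750
Σ(xᵢ − x̄)² = 518.8750 ⇒ m₂ = 64.85938
Σ(xᵢ − x̄)⁴ = 168054.1504 ⇒ m₄ = 21006.76880
m₂² = 4206.73853
g₂ = m₄/m₂² − 3 = 4.99360 − 3 ≈ 1.994

1.994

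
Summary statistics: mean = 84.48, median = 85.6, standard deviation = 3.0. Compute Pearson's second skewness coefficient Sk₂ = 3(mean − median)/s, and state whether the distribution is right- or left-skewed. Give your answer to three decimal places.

-1.120, left-skewed

Sk₂ = 3(84.48 − 85.6) / 3.0 = 3 × -1.1200 / 3.0
    = -3.3600 / 3.0 ≈ -1.120
Sk₂ < 0 ⇒ mean < median ⇒ left-skewed (negative skew).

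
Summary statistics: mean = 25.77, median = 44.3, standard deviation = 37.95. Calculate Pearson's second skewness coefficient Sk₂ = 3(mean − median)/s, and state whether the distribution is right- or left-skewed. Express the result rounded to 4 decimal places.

Sk₂ = 3(25.77 − 44.3) / 37.95 = 3 × -18.5300 / 37.95
    = -55.5900 / 37.95 ≈ -1.4648
Sk₂ < 0 ⇒ mean < median ⇒ left-skewed (negative skew).

-1.4648, left-skewed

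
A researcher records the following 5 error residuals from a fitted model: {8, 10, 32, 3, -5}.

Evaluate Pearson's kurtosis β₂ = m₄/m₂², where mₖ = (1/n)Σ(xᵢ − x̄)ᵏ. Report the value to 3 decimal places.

2.581

x̄ = 9.6000
Σ(xᵢ − x̄)² = 761.2000 ⇒ m₂ = 152.24000
Σ(xᵢ − x̄)⁴ = 299104.3360 ⇒ m₄ = 59820.86720
m₂² = 23177.01760
β₂ = m₄/m₂² = 59820.86720 / 23177.01760 ≈ 2.581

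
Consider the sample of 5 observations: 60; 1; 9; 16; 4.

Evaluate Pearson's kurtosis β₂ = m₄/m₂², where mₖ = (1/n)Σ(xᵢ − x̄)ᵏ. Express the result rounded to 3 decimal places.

x̄ = 18.0000
Σ(xᵢ − x̄)² = 2334.0000 ⇒ m₂ = 466.80000
Σ(xᵢ − x̄)⁴ = 3240210.0000 ⇒ m₄ = 648042.00000
m₂² = 217902.24000
β₂ = m₄/m₂² = 648042.00000 / 217902.24000 ≈ 2.974

2.974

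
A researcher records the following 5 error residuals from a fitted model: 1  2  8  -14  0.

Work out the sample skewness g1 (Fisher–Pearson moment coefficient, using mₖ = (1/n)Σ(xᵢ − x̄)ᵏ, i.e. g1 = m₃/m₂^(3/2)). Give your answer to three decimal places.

x̄ = (1 + 2 + 8 - 14 + 0) / 5 = -0.6000
deviations (xᵢ − x̄): 1.6000, 2.6000, 8.6000, -13.4000, 0.6000
Σ(xᵢ − x̄)² = 263.2000 ⇒ m₂ = 263.2000/5 = 52.64000
Σ(xᵢ − x̄)³ = -1748.1600 ⇒ m₃ = -1748.1600/5 = -349.63200
m₂^(3/2) = 52.64000^(1.5) = 381.92125
g1 = m₃ / m₂^(3/2) = -349.63200 / 381.92125 ≈ -0.915

-0.915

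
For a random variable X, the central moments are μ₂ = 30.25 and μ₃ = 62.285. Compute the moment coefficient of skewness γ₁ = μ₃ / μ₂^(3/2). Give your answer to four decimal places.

0.3744

σ = √μ₂ = √30.25 = 5.50000
σ³ = μ₂^(3/2) = 166.37500
γ₁ = μ₃/σ³ = 62.285 / 166.37500 ≈ 0.3744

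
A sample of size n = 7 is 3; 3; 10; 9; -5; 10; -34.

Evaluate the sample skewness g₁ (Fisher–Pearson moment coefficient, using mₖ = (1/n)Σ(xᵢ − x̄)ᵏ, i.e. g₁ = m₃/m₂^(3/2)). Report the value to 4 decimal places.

x̄ = (3 + 3 + 10 + 9 - 5 + 10 - 34) / 7 = -0.5714
deviations (xᵢ − x̄): 3.5714, 3.5714, 10.5714, 9.5714, -4.4286, 10.5714, -33.4286
Σ(xᵢ − x̄)² = 1477.7143 ⇒ m₂ = 1477.7143/7 = 211.10204
Σ(xᵢ − x̄)³ = -34111.4694 ⇒ m₃ = -34111.4694/7 = -4873.06706
m₂^(3/2) = 211.10204^(1.5) = 3067.17565
g₁ = m₃ / m₂^(3/2) = -4873.06706 / 3067.17565 ≈ -1.5888

-1.5888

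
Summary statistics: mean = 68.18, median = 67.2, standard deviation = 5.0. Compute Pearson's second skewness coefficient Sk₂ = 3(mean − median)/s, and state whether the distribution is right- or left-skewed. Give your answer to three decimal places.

Sk₂ = 3(68.18 − 67.2) / 5.0 = 3 × 0.9800 / 5.0
    = 2.9400 / 5.0 ≈ 0.588
Sk₂ > 0 ⇒ mean > median ⇒ right-skewed (positive skew).

0.588, right-skewed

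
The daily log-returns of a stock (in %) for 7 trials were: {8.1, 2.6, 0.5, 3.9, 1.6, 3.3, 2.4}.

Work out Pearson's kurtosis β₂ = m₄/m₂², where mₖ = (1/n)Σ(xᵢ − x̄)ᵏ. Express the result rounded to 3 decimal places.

x̄ = 3.2000
Σ(xᵢ − x̄)² = 35.3600 ⇒ m₂ = 5.05143
Σ(xᵢ − x̄)⁴ = 636.9572 ⇒ m₄ = 90.99389
m₂² = 25.51693
β₂ = m₄/m₂² = 90.99389 / 25.51693 ≈ 3.566

3.566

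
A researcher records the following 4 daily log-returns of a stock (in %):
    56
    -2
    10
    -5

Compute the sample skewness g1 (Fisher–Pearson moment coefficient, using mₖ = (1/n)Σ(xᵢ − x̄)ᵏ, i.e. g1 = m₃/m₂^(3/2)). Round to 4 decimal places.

x̄ = (56 - 2 + 10 - 5) / 4 = 14.7500
deviations (xᵢ − x̄): 41.2500, -16.7500, -4.7500, -19.7500
Σ(xᵢ − x̄)² = 2394.7500 ⇒ m₂ = 2394.7500/4 = 598.68750
Σ(xᵢ − x̄)³ = 57679.1250 ⇒ m₃ = 57679.1250/4 = 14419.78125
m₂^(3/2) = 598.68750^(1.5) = 14648.74051
g1 = m₃ / m₂^(3/2) = 14419.78125 / 14648.74051 ≈ 0.9844

0.9844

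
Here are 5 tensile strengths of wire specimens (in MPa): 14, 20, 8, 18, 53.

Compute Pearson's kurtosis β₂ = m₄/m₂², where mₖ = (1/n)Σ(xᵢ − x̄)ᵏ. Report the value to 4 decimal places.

x̄ = 22.6000
Σ(xᵢ − x̄)² = 1239.2000 ⇒ m₂ = 247.84000
Σ(xᵢ − x̄)⁴ = 905472.4160 ⇒ m₄ = 181094.48320
m₂² = 61424.66560
β₂ = m₄/m₂² = 181094.48320 / 61424.66560 ≈ 2.9482

2.9482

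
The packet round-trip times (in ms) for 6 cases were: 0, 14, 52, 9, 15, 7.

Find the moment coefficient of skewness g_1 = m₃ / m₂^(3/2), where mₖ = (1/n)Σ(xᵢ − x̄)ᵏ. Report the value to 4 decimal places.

x̄ = (0 + 14 + 52 + 9 + 15 + 7) / 6 = 16.1667
deviations (xᵢ − x̄): -16.1667, -2.1667, 35.8333, -7.1667, -1.1667, -9.1667
Σ(xᵢ − x̄)² = 1686.8333 ⇒ m₂ = 1686.8333/6 = 281.13889
Σ(xᵢ − x̄)³ = 40635.5556 ⇒ m₃ = 40635.5556/6 = 6772.59259
m₂^(3/2) = 281.13889^(1.5) = 4713.91108
g_1 = m₃ / m₂^(3/2) = 6772.59259 / 4713.91108 ≈ 1.4367

1.4367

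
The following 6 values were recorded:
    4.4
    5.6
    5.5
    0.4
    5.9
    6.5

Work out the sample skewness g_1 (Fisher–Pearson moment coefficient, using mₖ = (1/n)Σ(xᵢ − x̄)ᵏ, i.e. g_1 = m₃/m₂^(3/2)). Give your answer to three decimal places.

x̄ = (4.4 + 5.6 + 5.5 + 0.4 + 5.9 + 6.5) / 6 = 4.7167
deviations (xᵢ − x̄): -0.3167, 0.8833, 0.7833, -4.3167, 1.1833, 1.7833
Σ(xᵢ − x̄)² = 24.7083 ⇒ m₂ = 24.7083/6 = 4.11806
Σ(xᵢ − x̄)³ = -71.9684 ⇒ m₃ = -71.9684/6 = -11.99474
m₂^(3/2) = 4.11806^(1.5) = 8.35677
g_1 = m₃ / m₂^(3/2) = -11.99474 / 8.35677 ≈ -1.435

-1.435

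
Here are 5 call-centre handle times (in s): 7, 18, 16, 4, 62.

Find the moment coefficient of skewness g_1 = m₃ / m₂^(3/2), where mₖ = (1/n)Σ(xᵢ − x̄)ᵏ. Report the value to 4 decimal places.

x̄ = (7 + 18 + 16 + 4 + 62) / 5 = 21.4000
deviations (xᵢ − x̄): -14.4000, -3.4000, -5.4000, -17.4000, 40.6000
Σ(xᵢ − x̄)² = 2199.2000 ⇒ m₂ = 2199.2000/5 = 439.84000
Σ(xᵢ − x̄)³ = 58472.6400 ⇒ m₃ = 58472.6400/5 = 11694.52800
m₂^(3/2) = 439.84000^(1.5) = 9224.48404
g_1 = m₃ / m₂^(3/2) = 11694.52800 / 9224.48404 ≈ 1.2678

1.2678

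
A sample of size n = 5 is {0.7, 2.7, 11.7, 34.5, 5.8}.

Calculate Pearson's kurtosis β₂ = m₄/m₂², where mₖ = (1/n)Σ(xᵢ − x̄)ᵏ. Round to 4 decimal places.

x̄ = 11.0800
Σ(xᵢ − x̄)² = 754.7280 ⇒ m₂ = 150.94560
Σ(xᵢ − x̄)⁴ = 318165.9758 ⇒ m₄ = 63633.19517
m₂² = 22784.57416
β₂ = m₄/m₂² = 63633.19517 / 22784.57416 ≈ 2.7928

2.7928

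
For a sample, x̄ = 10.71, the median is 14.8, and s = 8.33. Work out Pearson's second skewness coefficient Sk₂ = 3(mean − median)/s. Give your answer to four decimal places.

-1.4730

Sk₂ = 3(10.71 − 14.8) / 8.33 = 3 × -4.0900 / 8.33
    = -12.2700 / 8.33 ≈ -1.4730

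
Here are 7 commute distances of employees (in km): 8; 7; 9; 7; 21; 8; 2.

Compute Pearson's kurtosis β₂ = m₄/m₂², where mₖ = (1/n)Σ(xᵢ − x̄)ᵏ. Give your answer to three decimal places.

4.079

x̄ = 8.8571
Σ(xᵢ − x̄)² = 202.8571 ⇒ m₂ = 28.97959
Σ(xᵢ − x̄)⁴ = 23976.9913 ⇒ m₄ = 3425.28446
m₂² = 839.81674
β₂ = m₄/m₂² = 3425.28446 / 839.81674 ≈ 4.079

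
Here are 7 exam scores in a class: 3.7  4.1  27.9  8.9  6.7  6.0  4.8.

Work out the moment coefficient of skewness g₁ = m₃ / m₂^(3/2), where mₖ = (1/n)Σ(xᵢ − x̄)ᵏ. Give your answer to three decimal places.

x̄ = (3.7 + 4.1 + 27.9 + 8.9 + 6.7 + 6.0 + 4.8) / 7 = 8.8714
deviations (xᵢ − x̄): -5.1714, -4.7714, 19.0286, 0.0286, -2.1714, -2.8714, -4.0714
Σ(xᵢ − x̄)² = 441.1343 ⇒ m₂ = 441.1343/7 = 63.01918
Σ(xᵢ − x̄)³ = 6541.6537 ⇒ m₃ = 6541.6537/7 = 934.52195
m₂^(3/2) = 63.01918^(1.5) = 500.27541
g₁ = m₃ / m₂^(3/2) = 934.52195 / 500.27541 ≈ 1.868

1.868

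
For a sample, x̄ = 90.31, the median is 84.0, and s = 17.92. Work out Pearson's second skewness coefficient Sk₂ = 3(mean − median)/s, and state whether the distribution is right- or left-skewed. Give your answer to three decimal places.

1.056, right-skewed

Sk₂ = 3(90.31 − 84.0) / 17.92 = 3 × 6.3100 / 17.92
    = 18.9300 / 17.92 ≈ 1.056
Sk₂ > 0 ⇒ mean > median ⇒ right-skewed (positive skew).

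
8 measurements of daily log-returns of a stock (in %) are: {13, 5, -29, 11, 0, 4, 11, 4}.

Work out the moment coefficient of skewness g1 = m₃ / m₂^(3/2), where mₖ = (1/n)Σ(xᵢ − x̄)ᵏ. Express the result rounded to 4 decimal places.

-1.7871

x̄ = (13 + 5 - 29 + 11 + 0 + 4 + 11 + 4) / 8 = 2.3750
deviations (xᵢ − x̄): 10.6250, 2.6250, -31.3750, 8.6250, -2.3750, 1.6250, 8.6250, 1.6250
Σ(xᵢ − x̄)² = 1263.8750 ⇒ m₂ = 1263.8750/8 = 157.98438
Σ(xᵢ − x̄)³ = -28389.2813 ⇒ m₃ = -28389.2813/8 = -3548.66016
m₂^(3/2) = 157.98438^(1.5) = 1985.73461
g1 = m₃ / m₂^(3/2) = -3548.66016 / 1985.73461 ≈ -1.7871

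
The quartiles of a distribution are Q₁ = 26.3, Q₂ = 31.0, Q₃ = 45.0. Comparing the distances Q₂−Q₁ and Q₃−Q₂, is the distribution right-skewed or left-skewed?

Q₂ − Q₁ = 4.7;  Q₃ − Q₂ = 14.0
Q₃ − Q₂ > Q₂ − Q₁ ⇒ the upper half is more spread out ⇒ right-skewed.

right-skewed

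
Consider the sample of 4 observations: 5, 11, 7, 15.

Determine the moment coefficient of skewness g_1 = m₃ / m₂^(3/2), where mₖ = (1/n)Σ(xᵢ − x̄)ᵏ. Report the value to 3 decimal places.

x̄ = (5 + 11 + 7 + 15) / 4 = 9.5000
deviations (xᵢ − x̄): -4.5000, 1.5000, -2.5000, 5.5000
Σ(xᵢ − x̄)² = 59.0000 ⇒ m₂ = 59.0000/4 = 14.75000
Σ(xᵢ − x̄)³ = 63.0000 ⇒ m₃ = 63.0000/4 = 15.75000
m₂^(3/2) = 14.75000^(1.5) = 56.64845
g_1 = m₃ / m₂^(3/2) = 15.75000 / 56.64845 ≈ 0.278

0.278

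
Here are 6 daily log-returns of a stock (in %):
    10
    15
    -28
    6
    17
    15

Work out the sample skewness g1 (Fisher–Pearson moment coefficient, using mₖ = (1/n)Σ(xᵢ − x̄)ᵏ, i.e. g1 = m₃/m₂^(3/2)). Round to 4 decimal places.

x̄ = (10 + 15 - 28 + 6 + 17 + 15) / 6 = 5.8333
deviations (xᵢ − x̄): 4.1667, 9.1667, -33.8333, 0.1667, 11.1667, 9.1667
Σ(xᵢ − x̄)² = 1454.8333 ⇒ m₂ = 1454.8333/6 = 242.47222
Σ(xᵢ − x̄)³ = -35723.5556 ⇒ m₃ = -35723.5556/6 = -5953.92593
m₂^(3/2) = 242.47222^(1.5) = 3775.66096
g1 = m₃ / m₂^(3/2) = -5953.92593 / 3775.66096 ≈ -1.5769

-1.5769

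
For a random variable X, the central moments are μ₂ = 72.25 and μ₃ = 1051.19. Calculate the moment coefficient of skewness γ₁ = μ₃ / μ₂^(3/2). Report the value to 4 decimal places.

1.7117

σ = √μ₂ = √72.25 = 8.50000
σ³ = μ₂^(3/2) = 614.12500
γ₁ = μ₃/σ³ = 1051.19 / 614.12500 ≈ 1.7117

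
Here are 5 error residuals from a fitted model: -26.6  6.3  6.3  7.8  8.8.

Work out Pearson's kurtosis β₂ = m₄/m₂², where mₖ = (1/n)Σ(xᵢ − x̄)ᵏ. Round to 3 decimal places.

x̄ = 0.5200
Σ(xᵢ − x̄)² = 923.8680 ⇒ m₂ = 184.77360
Σ(xᵢ − x̄)⁴ = 550693.3394 ⇒ m₄ = 110138.66789
m₂² = 34141.28326
β₂ = m₄/m₂² = 110138.66789 / 34141.28326 ≈ 3.226

3.226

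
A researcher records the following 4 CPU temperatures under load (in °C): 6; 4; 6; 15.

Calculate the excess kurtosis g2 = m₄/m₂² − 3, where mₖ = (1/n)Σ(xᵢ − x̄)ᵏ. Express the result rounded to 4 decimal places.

-0.7483

x̄ = 7.7500
Σ(xᵢ − x̄)² = 72.7500 ⇒ m₂ = 18.18750
Σ(xᵢ − x̄)⁴ = 2979.3281 ⇒ m₄ = 744.83203
m₂² = 330.78516
g2 = m₄/m₂² − 3 = 2.25171 − 3 ≈ -0.7483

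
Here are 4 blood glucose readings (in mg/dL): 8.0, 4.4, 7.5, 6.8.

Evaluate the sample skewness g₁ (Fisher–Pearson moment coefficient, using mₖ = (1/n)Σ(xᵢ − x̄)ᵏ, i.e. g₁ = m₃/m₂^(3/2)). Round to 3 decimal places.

-0.844

x̄ = (8.0 + 4.4 + 7.5 + 6.8) / 4 = 6.6750
deviations (xᵢ − x̄): 1.3250, -2.2750, 0.8250, 0.1250
Σ(xᵢ − x̄)² = 7.6275 ⇒ m₂ = 7.6275/4 = 1.90687
Σ(xᵢ − x̄)³ = -8.8849 ⇒ m₃ = -8.8849/4 = -2.22122
m₂^(3/2) = 1.90687^(1.5) = 2.63320
g₁ = m₃ / m₂^(3/2) = -2.22122 / 2.63320 ≈ -0.844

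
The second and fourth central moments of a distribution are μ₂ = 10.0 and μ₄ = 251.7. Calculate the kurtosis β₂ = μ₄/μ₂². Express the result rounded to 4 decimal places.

2.5170

μ₂² = 10.0² = 100.00000
μ₄/μ₂² = 251.7 / 100.00000 = 2.51700
β₂ ≈ 2.5170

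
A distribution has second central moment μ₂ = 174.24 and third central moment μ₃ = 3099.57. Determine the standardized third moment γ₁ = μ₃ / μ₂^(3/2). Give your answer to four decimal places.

1.3477

σ = √μ₂ = √174.24 = 13.20000
σ³ = μ₂^(3/2) = 2299.96800
γ₁ = μ₃/σ³ = 3099.57 / 2299.96800 ≈ 1.3477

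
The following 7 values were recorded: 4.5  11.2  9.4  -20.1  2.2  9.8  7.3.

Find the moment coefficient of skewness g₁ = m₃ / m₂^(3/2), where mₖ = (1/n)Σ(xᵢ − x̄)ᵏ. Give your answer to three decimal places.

-1.702

x̄ = (4.5 + 11.2 + 9.4 - 20.1 + 2.2 + 9.8 + 7.3) / 7 = 3.4714
deviations (xᵢ − x̄): 1.0286, 7.7286, 5.9286, -23.5714, -1.2714, 6.3286, 3.8286
Σ(xᵢ − x̄)² = 707.8743 ⇒ m₂ = 707.8743/7 = 101.12490
Σ(xᵢ − x̄)³ = -12117.9469 ⇒ m₃ = -12117.9469/7 = -1731.13527
m₂^(3/2) = 101.12490^(1.5) = 1016.92083
g₁ = m₃ / m₂^(3/2) = -1731.13527 / 1016.92083 ≈ -1.702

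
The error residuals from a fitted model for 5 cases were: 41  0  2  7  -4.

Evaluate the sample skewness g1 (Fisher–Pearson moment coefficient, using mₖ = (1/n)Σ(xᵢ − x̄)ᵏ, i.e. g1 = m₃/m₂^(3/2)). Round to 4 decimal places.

x̄ = (41 + 0 + 2 + 7 - 4) / 5 = 9.2000
deviations (xᵢ − x̄): 31.8000, -9.2000, -7.2000, -2.2000, -13.2000
Σ(xᵢ − x̄)² = 1326.8000 ⇒ m₂ = 1326.8000/5 = 265.36000
Σ(xᵢ − x̄)³ = 28694.8800 ⇒ m₃ = 28694.8800/5 = 5738.97600
m₂^(3/2) = 265.36000^(1.5) = 4322.68101
g1 = m₃ / m₂^(3/2) = 5738.97600 / 4322.68101 ≈ 1.3276

1.3276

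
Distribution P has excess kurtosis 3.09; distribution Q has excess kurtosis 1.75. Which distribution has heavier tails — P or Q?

Higher excess kurtosis ⇒ heavier tails relative to the normal distribution.
3.09 vs 1.75: the larger is 3.09, so P has heavier tails.

P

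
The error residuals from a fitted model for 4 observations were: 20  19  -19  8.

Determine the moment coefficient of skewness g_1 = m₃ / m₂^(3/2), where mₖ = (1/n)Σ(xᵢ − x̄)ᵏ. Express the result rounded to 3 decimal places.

x̄ = (20 + 19 - 19 + 8) / 4 = 7.0000
deviations (xᵢ − x̄): 13.0000, 12.0000, -26.0000, 1.0000
Σ(xᵢ − x̄)² = 990.0000 ⇒ m₂ = 990.0000/4 = 247.50000
Σ(xᵢ − x̄)³ = -13650.0000 ⇒ m₃ = -13650.0000/4 = -3412.50000
m₂^(3/2) = 247.50000^(1.5) = 3893.70285
g_1 = m₃ / m₂^(3/2) = -3412.50000 / 3893.70285 ≈ -0.876

-0.876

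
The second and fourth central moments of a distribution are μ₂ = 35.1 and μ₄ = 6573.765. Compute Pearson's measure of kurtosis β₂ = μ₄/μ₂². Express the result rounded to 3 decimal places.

μ₂² = 35.1² = 1232.01000
μ₄/μ₂² = 6573.765 / 1232.01000 = 5.33580
β₂ ≈ 5.336

5.336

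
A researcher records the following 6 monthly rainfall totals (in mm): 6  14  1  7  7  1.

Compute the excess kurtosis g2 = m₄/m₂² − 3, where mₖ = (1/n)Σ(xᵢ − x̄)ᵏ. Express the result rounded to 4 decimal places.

x̄ = 6.0000
Σ(xᵢ − x̄)² = 116.0000 ⇒ m₂ = 19.33333
Σ(xᵢ − x̄)⁴ = 5348.0000 ⇒ m₄ = 891.33333
m₂² = 373.77778
g2 = m₄/m₂² − 3 = 2.38466 − 3 ≈ -0.6153

-0.6153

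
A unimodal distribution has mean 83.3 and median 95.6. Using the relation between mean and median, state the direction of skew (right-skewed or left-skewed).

left-skewed

mean − median = 83.3 − 95.6 = -12.3
mean < median ⇒ the longer tail is on the left ⇒ left-skewed (negatively skewed).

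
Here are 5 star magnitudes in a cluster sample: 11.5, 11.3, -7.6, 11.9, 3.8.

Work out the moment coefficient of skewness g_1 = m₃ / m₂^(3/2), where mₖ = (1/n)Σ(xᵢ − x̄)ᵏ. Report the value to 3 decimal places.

x̄ = (11.5 + 11.3 - 7.6 + 11.9 + 3.8) / 5 = 6.1800
deviations (xᵢ − x̄): 5.3200, 5.1200, -13.7800, 5.7200, -2.3800
Σ(xᵢ − x̄)² = 282.7880 ⇒ m₂ = 282.7880/5 = 56.55760
Σ(xᵢ − x̄)³ = -2158.2077 ⇒ m₃ = -2158.2077/5 = -431.64154
m₂^(3/2) = 56.55760^(1.5) = 425.34023
g_1 = m₃ / m₂^(3/2) = -431.64154 / 425.34023 ≈ -1.015

-1.015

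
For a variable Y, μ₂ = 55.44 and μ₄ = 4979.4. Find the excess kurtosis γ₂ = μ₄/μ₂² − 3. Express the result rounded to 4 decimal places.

μ₂² = 55.44² = 3073.59360
μ₄/μ₂² = 4979.4 / 3073.59360 = 1.62006
γ₂ = 1.62006 − 3 ≈ -1.3799

-1.3799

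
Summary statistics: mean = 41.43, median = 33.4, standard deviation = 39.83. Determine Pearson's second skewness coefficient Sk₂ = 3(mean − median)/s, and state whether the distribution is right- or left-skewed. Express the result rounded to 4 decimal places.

Sk₂ = 3(41.43 − 33.4) / 39.83 = 3 × 8.0300 / 39.83
    = 24.0900 / 39.83 ≈ 0.6048
Sk₂ > 0 ⇒ mean > median ⇒ right-skewed (positive skew).

0.6048, right-skewed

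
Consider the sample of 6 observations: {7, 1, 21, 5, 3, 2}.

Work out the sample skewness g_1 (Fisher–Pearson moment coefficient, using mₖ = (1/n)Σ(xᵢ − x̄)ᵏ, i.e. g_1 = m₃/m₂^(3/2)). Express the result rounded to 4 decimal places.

x̄ = (7 + 1 + 21 + 5 + 3 + 2) / 6 = 6.5000
deviations (xᵢ − x̄): 0.5000, -5.5000, 14.5000, -1.5000, -3.5000, -4.5000
Σ(xᵢ − x̄)² = 275.5000 ⇒ m₂ = 275.5000/6 = 45.91667
Σ(xᵢ − x̄)³ = 2745.0000 ⇒ m₃ = 2745.0000/6 = 457.50000
m₂^(3/2) = 45.91667^(1.5) = 311.13977
g_1 = m₃ / m₂^(3/2) = 457.50000 / 311.13977 ≈ 1.4704

1.4704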